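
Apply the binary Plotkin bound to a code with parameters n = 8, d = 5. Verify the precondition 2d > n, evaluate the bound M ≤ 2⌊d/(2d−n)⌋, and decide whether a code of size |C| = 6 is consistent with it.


Plotkin bound M ≤ 4; given |C| = 6 > bound (violated).

Check applicability: 2d = 10, n = 8.
2d − n = 2 > 0, so Plotkin applies.
Compute d/(2d−n) = 5/2 ≈ 2.5000.
⌊d/(2d−n)⌋ = 2.
Plotkin bound: M ≤ 2·2 = 4.
Given |C| = 6, check: VIOLATED.
This |C| is above the Plotkin bound, so no binary code with n = 8, d = 5 and 6 codewords exists.


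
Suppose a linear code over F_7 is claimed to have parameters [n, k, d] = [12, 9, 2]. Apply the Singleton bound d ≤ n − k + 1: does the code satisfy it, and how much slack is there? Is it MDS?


Singleton RHS = n − k + 1 = 4, slack = 2, bound satisfied, not MDS.

Singleton bound: d ≤ n − k + 1.
Here n = 12, k = 9, so n − k + 1 = 4.
Given d = 2, check d ≤ 4: YES.
Slack = (n − k + 1) − d = 2.
The code is NOT MDS (slack = 2 > 0).
Description: the claimed parameters are [12, 9, 2]_7; such a code would be non-MDS.


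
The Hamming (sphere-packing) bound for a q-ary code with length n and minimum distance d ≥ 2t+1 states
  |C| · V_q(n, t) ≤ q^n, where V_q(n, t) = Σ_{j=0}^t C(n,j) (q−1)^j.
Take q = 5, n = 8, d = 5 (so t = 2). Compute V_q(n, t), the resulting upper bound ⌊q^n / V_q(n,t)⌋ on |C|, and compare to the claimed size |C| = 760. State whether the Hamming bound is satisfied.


V_q(n, t) = 481, q^n = 390625, Hamming bound = 812, |C| = 760 ≤ bound (satisfied).

Step 1: Compute V_q(n, t) = Σ_{j=0}^2 C(n, j) (q−1)^j.
  j = 0: C(8,0)·(4)^0 = 1·1 = 1.
  j = 1: C(8,1)·(4)^1 = 8·4 = 32.
  j = 2: C(8,2)·(4)^2 = 28·16 = 448.
  V_q(n, t) = 1 + 32 + 448 = 481.
Step 2: q^n = 5^8 = 390625.
Step 3: Hamming bound ⌊q^n / V_q(n,t)⌋ = ⌊390625/481⌋ = 812.
Step 4: Compare |C| = 760 to 812: satisfied.
The claimed |C| lies below the Hamming bound.


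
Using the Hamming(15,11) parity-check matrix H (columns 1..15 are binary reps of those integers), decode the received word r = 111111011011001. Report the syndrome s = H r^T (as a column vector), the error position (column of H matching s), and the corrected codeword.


s = (1, 1, 1, 0)^T, error position = 14, corrected codeword c = 111111011011011

Compute s = H r^T mod 2 one row at a time:
  s_1 = 1 + 1 + 0 + 1 + 1 + 0 + 0 + 1 = 5 ≡ 1 (mod 2).
  s_2 = 1 + 1 + 1 + 0 + 1 + 0 + 0 + 1 = 5 ≡ 1 (mod 2).
  s_3 = 1 + 1 + 1 + 0 + 0 + 1 + 0 + 1 = 5 ≡ 1 (mod 2).
  s_4 = 1 + 1 + 1 + 0 + 1 + 1 + 0 + 1 = 6 ≡ 0 (mod 2).
s = (1, 1, 1, 0)^T — this equals column 14 of H (binary 1110), so error is at position 14.
Correct: flip bit 14 of r = 111111011011001 to get c = 111111011011011.


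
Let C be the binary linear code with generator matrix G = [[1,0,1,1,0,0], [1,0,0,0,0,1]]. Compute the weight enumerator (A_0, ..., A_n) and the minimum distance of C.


Weight distribution: A_0 = 1, A_2 = 1, A_3 = 2. Minimum distance d = 2.

Enumerate all 2^2 = 4 messages m ∈ F_2^2.
For each, compute codeword c = mG in F_2^6, then tally its weight.
  m = 00 → c = 000000, weight = 0.
  m = 10 → c = 101100, weight = 3.
  m = 01 → c = 100001, weight = 2.
  m = 11 → c = 001101, weight = 3.
Tally weights:
  weight 0: 1 codewords.
  weight 2: 1 codewords.
  weight 3: 2 codewords.
Minimum distance d = smallest w > 0 with A_w > 0 = 2.
Sanity: Σ A_w = 4 = 2^2 = 4 ✓.


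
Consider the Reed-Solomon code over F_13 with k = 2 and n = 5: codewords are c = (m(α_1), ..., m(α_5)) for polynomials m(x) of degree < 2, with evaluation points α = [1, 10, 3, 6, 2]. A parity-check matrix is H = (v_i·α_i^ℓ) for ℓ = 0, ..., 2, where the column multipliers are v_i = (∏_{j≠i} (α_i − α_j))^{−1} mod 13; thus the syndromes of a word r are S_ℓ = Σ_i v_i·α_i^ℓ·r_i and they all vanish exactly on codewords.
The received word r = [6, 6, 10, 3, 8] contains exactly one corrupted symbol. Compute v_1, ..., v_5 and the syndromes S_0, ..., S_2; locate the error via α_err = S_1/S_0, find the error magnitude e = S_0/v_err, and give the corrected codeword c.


S = (8, 2, 7), error at position 2, error magnitude e = 8, c = [6, 11, 10, 3, 8].

Step 1: column multipliers v_i = (∏_{j≠i}(α_i − α_j))^{−1} mod 13.
  i = 1 (α = 1): (1−10)(1−3)(1−6)(1−2) = (−9)·(−2)·(−5)·(−1) = 90 ≡ 12, so v_1 = 12^{−1} = 12 (mod 13).
  i = 2 (α = 10): (10−1)(10−3)(10−6)(10−2) = 9·7·4·8 = 2016 ≡ 1, so v_2 = 1^{−1} = 1 (mod 13).
  i = 3 (α = 3): (3−1)(3−10)(3−6)(3−2) = 2·(−7)·(−3)·1 = 42 ≡ 3, so v_3 = 3^{−1} = 9 (mod 13).
  i = 4 (α = 6): (6−1)(6−10)(6−3)(6−2) = 5·(−4)·3·4 = −240 ≡ 7, so v_4 = 7^{−1} = 2 (mod 13).
  i = 5 (α = 2): (2−1)(2−10)(2−3)(2−6) = 1·(−8)·(−1)·(−4) = −32 ≡ 7, so v_5 = 7^{−1} = 2 (mod 13).
  v = [12, 1, 9, 2, 2].
Step 2: syndromes of r = [6, 6, 10, 3, 8] (all sums mod 13).
  S_0 = Σ v_i r_i = 12·6 + 1·6 + 9·10 + 2·3 + 2·8 = 190 ≡ 8.
  S_1 = Σ v_i α_i r_i = 12·1·6 + 1·10·6 + 9·3·10 + 2·6·3 + 2·2·8 = 470 ≡ 2.
  α_i^2 mod 13 = [1, 9, 9, 10, 4].
  S_2 = Σ v_i α_i^2 r_i = 12·1·6 + 1·9·6 + 9·9·10 + 2·10·3 + 2·4·8 = 1060 ≡ 7.
  S = (8, 2, 7) ≠ 0, so r is not a codeword (an error is present).
Step 3: locate the error. For a single error e at position i, S_ℓ = v_i·e·α_i^ℓ, so α_err = S_1/S_0.
  S_0^{−1} = 8^{−1} = 5 (mod 13), so α_err = 2·5 = 10 ≡ 10 = α_2. Error position i = 2.
  Consistency check: S_2/S_1 = 7·7 = 49 ≡ 10 = α_err ✓ (single-error assumption holds).
Step 4: error magnitude e = S_0/v_2 = S_0·∏_{j≠2}(α_2 − α_j) = 8·1 = 8 ≡ 8 (mod 13).
Step 5: correct position 2: c_2 = r_2 − e = 6 − 8 ≡ 11 (mod 13). Hence c = [6, 11, 10, 3, 8].
  Check: interpolating c through the α_i gives m(x) = 4 + 2·x (degree < 2) with m(α_i) = c_i for every i, so c is indeed a codeword.


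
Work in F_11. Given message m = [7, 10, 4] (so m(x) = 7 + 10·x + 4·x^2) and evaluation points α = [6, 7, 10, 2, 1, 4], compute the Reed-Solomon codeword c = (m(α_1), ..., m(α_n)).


c = [2, 9, 1, 10, 10, 1]

Message polynomial: m(x) = 7 + 10·x + 4·x^2 (mod 11).
For each evaluation point α_i, compute m(α_i) mod 11:
  α_1 = 6: Horner steps 4 → 1 → 2, so m(6) = 2.
  α_2 = 7: Horner steps 4 → 5 → 9, so m(7) = 9.
  α_3 = 10: Horner steps 4 → 6 → 1, so m(10) = 1.
  α_4 = 2: Horner steps 4 → 7 → 10, so m(2) = 10.
  α_5 = 1: Horner steps 4 → 3 → 10, so m(1) = 10.
  α_6 = 4: Horner steps 4 → 4 → 1, so m(4) = 1.
Codeword c = [2, 9, 1, 10, 10, 1] ∈ F_11^6.


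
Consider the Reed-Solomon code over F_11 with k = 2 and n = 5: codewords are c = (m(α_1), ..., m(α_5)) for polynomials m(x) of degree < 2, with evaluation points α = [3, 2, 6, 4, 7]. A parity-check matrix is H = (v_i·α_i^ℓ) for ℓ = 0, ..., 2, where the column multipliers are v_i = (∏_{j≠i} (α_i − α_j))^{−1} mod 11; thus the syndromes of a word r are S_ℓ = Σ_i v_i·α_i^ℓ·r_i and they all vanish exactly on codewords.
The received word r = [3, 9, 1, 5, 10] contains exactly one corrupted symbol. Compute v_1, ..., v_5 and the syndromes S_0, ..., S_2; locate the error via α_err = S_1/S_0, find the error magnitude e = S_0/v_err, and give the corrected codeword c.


S = (4, 1, 3), error at position 1, error magnitude e = 7, c = [7, 9, 1, 5, 10].

Step 1: column multipliers v_i = (∏_{j≠i}(α_i − α_j))^{−1} mod 11.
  i = 1 (α = 3): (3−2)(3−6)(3−4)(3−7) = 1·(−3)·(−1)·(−4) = −12 ≡ 10, so v_1 = 10^{−1} = 10 (mod 11).
  i = 2 (α = 2): (2−3)(2−6)(2−4)(2−7) = (−1)·(−4)·(−2)·(−5) = 40 ≡ 7, so v_2 = 7^{−1} = 8 (mod 11).
  i = 3 (α = 6): (6−3)(6−2)(6−4)(6−7) = 3·4·2·(−1) = −24 ≡ 9, so v_3 = 9^{−1} = 5 (mod 11).
  i = 4 (α = 4): (4−3)(4−2)(4−6)(4−7) = 1·2·(−2)·(−3) = 12 ≡ 1, so v_4 = 1^{−1} = 1 (mod 11).
  i = 5 (α = 7): (7−3)(7−2)(7−6)(7−4) = 4·5·1·3 = 60 ≡ 5, so v_5 = 5^{−1} = 9 (mod 11).
  v = [10, 8, 5, 1, 9].
Step 2: syndromes of r = [3, 9, 1, 5, 10] (all sums mod 11).
  S_0 = Σ v_i r_i = 10·3 + 8·9 + 5·1 + 1·5 + 9·10 = 202 ≡ 4.
  S_1 = Σ v_i α_i r_i = 10·3·3 + 8·2·9 + 5·6·1 + 1·4·5 + 9·7·10 = 914 ≡ 1.
  α_i^2 mod 11 = [9, 4, 3, 5, 5].
  S_2 = Σ v_i α_i^2 r_i = 10·9·3 + 8·4·9 + 5·3·1 + 1·5·5 + 9·5·10 = 1048 ≡ 3.
  S = (4, 1, 3) ≠ 0, so r is not a codeword (an error is present).
Step 3: locate the error. For a single error e at position i, S_ℓ = v_i·e·α_i^ℓ, so α_err = S_1/S_0.
  S_0^{−1} = 4^{−1} = 3 (mod 11), so α_err = 1·3 = 3 ≡ 3 = α_1. Error position i = 1.
  Consistency check: S_2/S_1 = 3·1 = 3 ≡ 3 = α_err ✓ (single-error assumption holds).
Step 4: error magnitude e = S_0/v_1 = S_0·∏_{j≠1}(α_1 − α_j) = 4·10 = 40 ≡ 7 (mod 11).
Step 5: correct position 1: c_1 = r_1 − e = 3 − 7 ≡ 7 (mod 11). Hence c = [7, 9, 1, 5, 10].
  Check: interpolating c through the α_i gives m(x) = 2 + 9·x (degree < 2) with m(α_i) = c_i for every i, so c is indeed a codeword.


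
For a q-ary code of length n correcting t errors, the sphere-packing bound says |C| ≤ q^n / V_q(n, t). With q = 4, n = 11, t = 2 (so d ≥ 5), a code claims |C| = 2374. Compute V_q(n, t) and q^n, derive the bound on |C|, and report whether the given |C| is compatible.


V_q(n, t) = 529, q^n = 4194304, Hamming bound = 7928, |C| = 2374 ≤ bound (satisfied).

Step 1: Compute V_q(n, t) = Σ_{j=0}^2 C(n, j) (q−1)^j.
  j = 0: C(11,0)·(3)^0 = 1·1 = 1.
  j = 1: C(11,1)·(3)^1 = 11·3 = 33.
  j = 2: C(11,2)·(3)^2 = 55·9 = 495.
  V_q(n, t) = 1 + 33 + 495 = 529.
Step 2: q^n = 4^11 = 4194304.
Step 3: Hamming bound ⌊q^n / V_q(n,t)⌋ = ⌊4194304/529⌋ = 7928.
Step 4: Compare |C| = 2374 to 7928: satisfied.
The claimed |C| lies below the Hamming bound.


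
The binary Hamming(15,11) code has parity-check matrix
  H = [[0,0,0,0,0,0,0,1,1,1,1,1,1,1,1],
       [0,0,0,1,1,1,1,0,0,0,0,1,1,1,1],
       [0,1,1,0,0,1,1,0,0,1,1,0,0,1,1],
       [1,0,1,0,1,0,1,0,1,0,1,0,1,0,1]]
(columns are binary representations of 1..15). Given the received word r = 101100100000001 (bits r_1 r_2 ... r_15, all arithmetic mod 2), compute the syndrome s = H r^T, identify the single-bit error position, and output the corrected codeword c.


s = (1, 1, 1, 0)^T, error position = 14, corrected codeword c = 101100100000011

Compute s = H r^T mod 2 one row at a time:
  s_1 = 0 + 0 + 0 + 0 + 0 + 0 + 0 + 1 = 1 ≡ 1 (mod 2).
  s_2 = 1 + 0 + 0 + 1 + 0 + 0 + 0 + 1 = 3 ≡ 1 (mod 2).
  s_3 = 0 + 1 + 0 + 1 + 0 + 0 + 0 + 1 = 3 ≡ 1 (mod 2).
  s_4 = 1 + 1 + 0 + 1 + 0 + 0 + 0 + 1 = 4 ≡ 0 (mod 2).
s = (1, 1, 1, 0)^T — this equals column 14 of H (binary 1110), so error is at position 14.
Correct: flip bit 14 of r = 101100100000001 to get c = 101100100000011.


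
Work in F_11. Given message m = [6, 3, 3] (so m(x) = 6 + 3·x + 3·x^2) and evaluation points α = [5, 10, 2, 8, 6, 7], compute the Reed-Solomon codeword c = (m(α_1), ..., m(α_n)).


c = [8, 6, 2, 2, 0, 9]

Message polynomial: m(x) = 6 + 3·x + 3·x^2 (mod 11).
For each evaluation point α_i, compute m(α_i) mod 11:
  α_1 = 5: Horner steps 3 → 7 → 8, so m(5) = 8.
  α_2 = 10: Horner steps 3 → 0 → 6, so m(10) = 6.
  α_3 = 2: Horner steps 3 → 9 → 2, so m(2) = 2.
  α_4 = 8: Horner steps 3 → 5 → 2, so m(8) = 2.
  α_5 = 6: Horner steps 3 → 10 → 0, so m(6) = 0.
  α_6 = 7: Horner steps 3 → 2 → 9, so m(7) = 9.
Codeword c = [8, 6, 2, 2, 0, 9] ∈ F_11^6.


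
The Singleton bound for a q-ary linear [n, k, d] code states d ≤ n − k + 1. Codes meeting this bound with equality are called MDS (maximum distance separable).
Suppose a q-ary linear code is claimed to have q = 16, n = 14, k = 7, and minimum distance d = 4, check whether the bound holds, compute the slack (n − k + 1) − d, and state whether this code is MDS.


Singleton RHS = n − k + 1 = 8, slack = 4, bound satisfied, not MDS.

Singleton bound: d ≤ n − k + 1.
Here n = 14, k = 7, so n − k + 1 = 8.
Given d = 4, check d ≤ 8: YES.
Slack = (n − k + 1) − d = 4.
The code is NOT MDS (slack = 4 > 0).
Description: the claimed parameters are [14, 7, 4]_16; such a code would be non-MDS.


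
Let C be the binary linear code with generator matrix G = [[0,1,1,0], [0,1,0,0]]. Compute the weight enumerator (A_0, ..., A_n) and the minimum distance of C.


Weight distribution: A_0 = 1, A_1 = 2, A_2 = 1. Minimum distance d = 1.

Enumerate all 2^2 = 4 messages m ∈ F_2^2.
For each, compute codeword c = mG in F_2^4, then tally its weight.
  m = 00 → c = 0000, weight = 0.
  m = 10 → c = 0110, weight = 2.
  m = 01 → c = 0100, weight = 1.
  m = 11 → c = 0010, weight = 1.
Tally weights:
  weight 0: 1 codewords.
  weight 1: 2 codewords.
  weight 2: 1 codewords.
Minimum distance d = smallest w > 0 with A_w > 0 = 1.
Sanity: Σ A_w = 4 = 2^2 = 4 ✓.


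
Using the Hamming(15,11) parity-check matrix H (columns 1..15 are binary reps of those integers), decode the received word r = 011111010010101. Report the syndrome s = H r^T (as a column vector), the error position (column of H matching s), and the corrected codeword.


s = (0, 1, 1, 1)^T, error position = 7, corrected codeword c = 011111110010101

Compute s = H r^T mod 2 one row at a time:
  s_1 = 1 + 0 + 0 + 1 + 0 + 1 + 0 + 1 = 4 ≡ 0 (mod 2).
  s_2 = 1 + 1 + 1 + 0 + 0 + 1 + 0 + 1 = 5 ≡ 1 (mod 2).
  s_3 = 1 + 1 + 1 + 0 + 0 + 1 + 0 + 1 = 5 ≡ 1 (mod 2).
  s_4 = 0 + 1 + 1 + 0 + 0 + 1 + 1 + 1 = 5 ≡ 1 (mod 2).
s = (0, 1, 1, 1)^T — this equals column 7 of H (binary 0111), so error is at position 7.
Correct: flip bit 7 of r = 011111010010101 to get c = 011111110010101.


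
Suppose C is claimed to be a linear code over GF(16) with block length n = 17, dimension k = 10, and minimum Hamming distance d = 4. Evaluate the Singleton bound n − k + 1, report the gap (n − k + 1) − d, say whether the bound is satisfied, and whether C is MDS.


Singleton RHS = n − k + 1 = 8, slack = 4, bound satisfied, not MDS.

Singleton bound: d ≤ n − k + 1.
Here n = 17, k = 10, so n − k + 1 = 8.
Given d = 4, check d ≤ 8: YES.
Slack = (n − k + 1) − d = 4.
The code is NOT MDS (slack = 4 > 0).
Description: the claimed parameters are [17, 10, 4]_16; such a code would be non-MDS.


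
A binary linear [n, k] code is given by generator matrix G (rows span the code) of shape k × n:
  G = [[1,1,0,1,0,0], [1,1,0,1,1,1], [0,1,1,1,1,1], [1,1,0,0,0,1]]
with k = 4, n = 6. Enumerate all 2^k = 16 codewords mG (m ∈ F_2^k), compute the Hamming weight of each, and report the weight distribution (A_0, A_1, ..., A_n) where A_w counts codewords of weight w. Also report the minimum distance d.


Weight distribution: A_0 = 1, A_2 = 4, A_3 = 6, A_4 = 3, A_5 = 2. Minimum distance d = 2.

Enumerate all 2^4 = 16 messages m ∈ F_2^4.
For each, compute codeword c = mG in F_2^6, then tally its weight.
  m = 0000 → c = 000000, weight = 0.
  m = 1000 → c = 110100, weight = 3.
  m = 0100 → c = 110111, weight = 5.
  m = 1100 → c = 000011, weight = 2.
  m = 0010 → c = 011111, weight = 5.
  m = 1010 → c = 101011, weight = 4.
  m = 0110 → c = 101000, weight = 2.
  m = 1110 → c = 011100, weight = 3.
  m = 0001 → c = 110001, weight = 3.
  m = 1001 → c = 000101, weight = 2.
  m = 0101 → c = 000110, weight = 2.
  m = 1101 → c = 110010, weight = 3.
  m = 0011 → c = 101110, weight = 4.
  m = 1011 → c = 011010, weight = 3.
  m = 0111 → c = 011001, weight = 3.
  m = 1111 → c = 101101, weight = 4.
Tally weights:
  weight 0: 1 codewords.
  weight 2: 4 codewords.
  weight 3: 6 codewords.
  weight 4: 3 codewords.
  weight 5: 2 codewords.
Minimum distance d = smallest w > 0 with A_w > 0 = 2.
Sanity: Σ A_w = 16 = 2^4 = 16 ✓.


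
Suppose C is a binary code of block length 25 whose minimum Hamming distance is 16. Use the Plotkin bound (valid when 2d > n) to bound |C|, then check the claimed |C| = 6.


Plotkin bound M ≤ 4; given |C| = 6 > bound (violated).

Check applicability: 2d = 32, n = 25.
2d − n = 7 > 0, so Plotkin applies.
Compute d/(2d−n) = 16/7 ≈ 2.2857.
⌊d/(2d−n)⌋ = 2.
Plotkin bound: M ≤ 2·2 = 4.
Given |C| = 6, check: VIOLATED.
This |C| is above the Plotkin bound, so no binary code with n = 25, d = 16 and 6 codewords exists.


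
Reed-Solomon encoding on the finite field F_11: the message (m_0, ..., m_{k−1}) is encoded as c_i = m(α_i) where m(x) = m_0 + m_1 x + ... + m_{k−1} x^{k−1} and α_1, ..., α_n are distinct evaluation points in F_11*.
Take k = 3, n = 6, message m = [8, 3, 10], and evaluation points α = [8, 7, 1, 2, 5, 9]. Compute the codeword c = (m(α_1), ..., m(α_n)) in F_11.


c = [1, 2, 10, 10, 9, 9]

Message polynomial: m(x) = 8 + 3·x + 10·x^2 (mod 11).
For each evaluation point α_i, compute m(α_i) mod 11:
  α_1 = 8: Horner steps 10 → 6 → 1, so m(8) = 1.
  α_2 = 7: Horner steps 10 → 7 → 2, so m(7) = 2.
  α_3 = 1: Horner steps 10 → 2 → 10, so m(1) = 10.
  α_4 = 2: Horner steps 10 → 1 → 10, so m(2) = 10.
  α_5 = 5: Horner steps 10 → 9 → 9, so m(5) = 9.
  α_6 = 9: Horner steps 10 → 5 → 9, so m(9) = 9.
Codeword c = [1, 2, 10, 10, 9, 9] ∈ F_11^6.


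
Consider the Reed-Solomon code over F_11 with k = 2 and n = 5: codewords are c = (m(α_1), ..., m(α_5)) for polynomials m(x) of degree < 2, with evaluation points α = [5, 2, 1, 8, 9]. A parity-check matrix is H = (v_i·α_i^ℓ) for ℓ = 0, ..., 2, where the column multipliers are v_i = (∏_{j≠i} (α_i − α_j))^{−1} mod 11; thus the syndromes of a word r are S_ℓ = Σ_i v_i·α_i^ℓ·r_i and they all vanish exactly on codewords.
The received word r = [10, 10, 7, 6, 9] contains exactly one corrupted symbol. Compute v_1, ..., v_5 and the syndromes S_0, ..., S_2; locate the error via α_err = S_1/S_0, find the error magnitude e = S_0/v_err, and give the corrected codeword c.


S = (2, 10, 6), error at position 1, error magnitude e = 2, c = [8, 10, 7, 6, 9].

Step 1: column multipliers v_i = (∏_{j≠i}(α_i − α_j))^{−1} mod 11.
  i = 1 (α = 5): (5−2)(5−1)(5−8)(5−9) = 3·4·(−3)·(−4) = 144 ≡ 1, so v_1 = 1^{−1} = 1 (mod 11).
  i = 2 (α = 2): (2−5)(2−1)(2−8)(2−9) = (−3)·1·(−6)·(−7) = −126 ≡ 6, so v_2 = 6^{−1} = 2 (mod 11).
  i = 3 (α = 1): (1−5)(1−2)(1−8)(1−9) = (−4)·(−1)·(−7)·(−8) = 224 ≡ 4, so v_3 = 4^{−1} = 3 (mod 11).
  i = 4 (α = 8): (8−5)(8−2)(8−1)(8−9) = 3·6·7·(−1) = −126 ≡ 6, so v_4 = 6^{−1} = 2 (mod 11).
  i = 5 (α = 9): (9−5)(9−2)(9−1)(9−8) = 4·7·8·1 = 224 ≡ 4, so v_5 = 4^{−1} = 3 (mod 11).
  v = [1, 2, 3, 2, 3].
Step 2: syndromes of r = [10, 10, 7, 6, 9] (all sums mod 11).
  S_0 = Σ v_i r_i = 1·10 + 2·10 + 3·7 + 2·6 + 3·9 = 90 ≡ 2.
  S_1 = Σ v_i α_i r_i = 1·5·10 + 2·2·10 + 3·1·7 + 2·8·6 + 3·9·9 = 450 ≡ 10.
  α_i^2 mod 11 = [3, 4, 1, 9, 4].
  S_2 = Σ v_i α_i^2 r_i = 1·3·10 + 2·4·10 + 3·1·7 + 2·9·6 + 3·4·9 = 347 ≡ 6.
  S = (2, 10, 6) ≠ 0, so r is not a codeword (an error is present).
Step 3: locate the error. For a single error e at position i, S_ℓ = v_i·e·α_i^ℓ, so α_err = S_1/S_0.
  S_0^{−1} = 2^{−1} = 6 (mod 11), so α_err = 10·6 = 60 ≡ 5 = α_1. Error position i = 1.
  Consistency check: S_2/S_1 = 6·10 = 60 ≡ 5 = α_err ✓ (single-error assumption holds).
Step 4: error magnitude e = S_0/v_1 = S_0·∏_{j≠1}(α_1 − α_j) = 2·1 = 2 ≡ 2 (mod 11).
Step 5: correct position 1: c_1 = r_1 − e = 10 − 2 ≡ 8 (mod 11). Hence c = [8, 10, 7, 6, 9].
  Check: interpolating c through the α_i gives m(x) = 4 + 3·x (degree < 2) with m(α_i) = c_i for every i, so c is indeed a codeword.


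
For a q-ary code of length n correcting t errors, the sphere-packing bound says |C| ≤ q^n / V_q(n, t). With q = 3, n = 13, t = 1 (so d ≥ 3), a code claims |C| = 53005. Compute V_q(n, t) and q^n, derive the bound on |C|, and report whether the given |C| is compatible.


V_q(n, t) = 27, q^n = 1594323, Hamming bound = 59049, |C| = 53005 ≤ bound (satisfied).

Step 1: Compute V_q(n, t) = Σ_{j=0}^1 C(n, j) (q−1)^j.
  j = 0: C(13,0)·(2)^0 = 1·1 = 1.
  j = 1: C(13,1)·(2)^1 = 13·2 = 26.
  V_q(n, t) = 1 + 26 = 27.
Step 2: q^n = 3^13 = 1594323.
Step 3: Hamming bound ⌊q^n / V_q(n,t)⌋ = ⌊1594323/27⌋ = 59049.
Step 4: Compare |C| = 53005 to 59049: satisfied.
The claimed |C| lies below the Hamming bound.


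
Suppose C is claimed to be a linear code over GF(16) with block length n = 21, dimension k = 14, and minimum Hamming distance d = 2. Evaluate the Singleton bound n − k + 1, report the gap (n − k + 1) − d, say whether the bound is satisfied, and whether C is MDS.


Singleton RHS = n − k + 1 = 8, slack = 6, bound satisfied, not MDS.

Singleton bound: d ≤ n − k + 1.
Here n = 21, k = 14, so n − k + 1 = 8.
Given d = 2, check d ≤ 8: YES.
Slack = (n − k + 1) − d = 6.
The code is NOT MDS (slack = 6 > 0).
Description: the claimed parameters are [21, 14, 2]_16; such a code would be non-MDS.


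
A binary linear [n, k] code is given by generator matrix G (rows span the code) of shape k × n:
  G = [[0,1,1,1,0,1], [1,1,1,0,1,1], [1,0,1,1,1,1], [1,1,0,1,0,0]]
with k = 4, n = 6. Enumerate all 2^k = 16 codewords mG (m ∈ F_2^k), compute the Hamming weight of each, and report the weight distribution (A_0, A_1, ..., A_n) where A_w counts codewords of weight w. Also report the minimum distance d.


Weight distribution: A_0 = 1, A_1 = 1, A_2 = 4, A_3 = 4, A_4 = 3, A_5 = 3. Minimum distance d = 1.

Enumerate all 2^4 = 16 messages m ∈ F_2^4.
For each, compute codeword c = mG in F_2^6, then tally its weight.
  m = 0000 → c = 000000, weight = 0.
  m = 1000 → c = 011101, weight = 4.
  m = 0100 → c = 111011, weight = 5.
  m = 1100 → c = 100110, weight = 3.
  m = 0010 → c = 101111, weight = 5.
  m = 1010 → c = 110010, weight = 3.
  m = 0110 → c = 010100, weight = 2.
  m = 1110 → c = 001001, weight = 2.
  m = 0001 → c = 110100, weight = 3.
  m = 1001 → c = 101001, weight = 3.
  m = 0101 → c = 001111, weight = 4.
  m = 1101 → c = 010010, weight = 2.
  m = 0011 → c = 011011, weight = 4.
  m = 1011 → c = 000110, weight = 2.
  m = 0111 → c = 100000, weight = 1.
  m = 1111 → c = 111101, weight = 5.
Tally weights:
  weight 0: 1 codewords.
  weight 1: 1 codewords.
  weight 2: 4 codewords.
  weight 3: 4 codewords.
  weight 4: 3 codewords.
  weight 5: 3 codewords.
Minimum distance d = smallest w > 0 with A_w > 0 = 1.
Sanity: Σ A_w = 16 = 2^4 = 16 ✓.


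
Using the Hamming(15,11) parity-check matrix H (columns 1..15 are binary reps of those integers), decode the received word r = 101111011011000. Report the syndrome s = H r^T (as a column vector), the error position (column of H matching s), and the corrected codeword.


s = (0, 0, 1, 1)^T, error position = 3, corrected codeword c = 100111011011000

Compute s = H r^T mod 2 one row at a time:
  s_1 = 1 + 1 + 0 + 1 + 1 + 0 + 0 + 0 = 4 ≡ 0 (mod 2).
  s_2 = 1 + 1 + 1 + 0 + 1 + 0 + 0 + 0 = 4 ≡ 0 (mod 2).
  s_3 = 0 + 1 + 1 + 0 + 0 + 1 + 0 + 0 = 3 ≡ 1 (mod 2).
  s_4 = 1 + 1 + 1 + 0 + 1 + 1 + 0 + 0 = 5 ≡ 1 (mod 2).
s = (0, 0, 1, 1)^T — this equals column 3 of H (binary 0011), so error is at position 3.
Correct: flip bit 3 of r = 101111011011000 to get c = 100111011011000.


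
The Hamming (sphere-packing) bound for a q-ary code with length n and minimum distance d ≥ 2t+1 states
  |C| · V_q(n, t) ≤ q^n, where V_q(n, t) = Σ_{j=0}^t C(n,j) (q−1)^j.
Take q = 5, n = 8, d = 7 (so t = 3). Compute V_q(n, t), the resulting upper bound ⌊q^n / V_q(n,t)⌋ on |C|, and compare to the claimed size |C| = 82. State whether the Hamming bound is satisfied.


V_q(n, t) = 4065, q^n = 390625, Hamming bound = 96, |C| = 82 ≤ bound (satisfied).

Step 1: Compute V_q(n, t) = Σ_{j=0}^3 C(n, j) (q−1)^j.
  j = 0: C(8,0)·(4)^0 = 1·1 = 1.
  j = 1: C(8,1)·(4)^1 = 8·4 = 32.
  j = 2: C(8,2)·(4)^2 = 28·16 = 448.
  j = 3: C(8,3)·(4)^3 = 56·64 = 3584.
  V_q(n, t) = 1 + 32 + 448 + 3584 = 4065.
Step 2: q^n = 5^8 = 390625.
Step 3: Hamming bound ⌊q^n / V_q(n,t)⌋ = ⌊390625/4065⌋ = 96.
Step 4: Compare |C| = 82 to 96: satisfied.
The claimed |C| lies below the Hamming bound.


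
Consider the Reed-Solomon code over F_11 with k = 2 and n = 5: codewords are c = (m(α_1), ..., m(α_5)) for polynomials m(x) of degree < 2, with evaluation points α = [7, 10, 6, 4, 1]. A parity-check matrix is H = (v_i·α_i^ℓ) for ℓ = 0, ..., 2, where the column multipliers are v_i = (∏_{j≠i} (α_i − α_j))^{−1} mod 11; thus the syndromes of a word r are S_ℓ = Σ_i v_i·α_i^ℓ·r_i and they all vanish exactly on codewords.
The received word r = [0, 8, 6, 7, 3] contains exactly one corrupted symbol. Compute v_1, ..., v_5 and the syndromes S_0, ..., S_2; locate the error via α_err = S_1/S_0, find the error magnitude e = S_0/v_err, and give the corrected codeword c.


S = (7, 4, 7), error at position 2, error magnitude e = 4, c = [0, 4, 6, 7, 3].

Step 1: column multipliers v_i = (∏_{j≠i}(α_i − α_j))^{−1} mod 11.
  i = 1 (α = 7): (7−10)(7−6)(7−4)(7−1) = (−3)·1·3·6 = −54 ≡ 1, so v_1 = 1^{−1} = 1 (mod 11).
  i = 2 (α = 10): (10−7)(10−6)(10−4)(10−1) = 3·4·6·9 = 648 ≡ 10, so v_2 = 10^{−1} = 10 (mod 11).
  i = 3 (α = 6): (6−7)(6−10)(6−4)(6−1) = (−1)·(−4)·2·5 = 40 ≡ 7, so v_3 = 7^{−1} = 8 (mod 11).
  i = 4 (α = 4): (4−7)(4−10)(4−6)(4−1) = (−3)·(−6)·(−2)·3 = −108 ≡ 2, so v_4 = 2^{−1} = 6 (mod 11).
  i = 5 (α = 1): (1−7)(1−10)(1−6)(1−4) = (−6)·(−9)·(−5)·(−3) = 810 ≡ 7, so v_5 = 7^{−1} = 8 (mod 11).
  v = [1, 10, 8, 6, 8].
Step 2: syndromes of r = [0, 8, 6, 7, 3] (all sums mod 11).
  S_0 = Σ v_i r_i = 1·0 + 10·8 + 8·6 + 6·7 + 8·3 = 194 ≡ 7.
  S_1 = Σ v_i α_i r_i = 1·7·0 + 10·10·8 + 8·6·6 + 6·4·7 + 8·1·3 = 1280 ≡ 4.
  α_i^2 mod 11 = [5, 1, 3, 5, 1].
  S_2 = Σ v_i α_i^2 r_i = 1·5·0 + 10·1·8 + 8·3·6 + 6·5·7 + 8·1·3 = 458 ≡ 7.
  S = (7, 4, 7) ≠ 0, so r is not a codeword (an error is present).
Step 3: locate the error. For a single error e at position i, S_ℓ = v_i·e·α_i^ℓ, so α_err = S_1/S_0.
  S_0^{−1} = 7^{−1} = 8 (mod 11), so α_err = 4·8 = 32 ≡ 10 = α_2. Error position i = 2.
  Consistency check: S_2/S_1 = 7·3 = 21 ≡ 10 = α_err ✓ (single-error assumption holds).
Step 4: error magnitude e = S_0/v_2 = S_0·∏_{j≠2}(α_2 − α_j) = 7·10 = 70 ≡ 4 (mod 11).
Step 5: correct position 2: c_2 = r_2 − e = 8 − 4 ≡ 4 (mod 11). Hence c = [0, 4, 6, 7, 3].
  Check: interpolating c through the α_i gives m(x) = 9 + 5·x (degree < 2) with m(α_i) = c_i for every i, so c is indeed a codeword.


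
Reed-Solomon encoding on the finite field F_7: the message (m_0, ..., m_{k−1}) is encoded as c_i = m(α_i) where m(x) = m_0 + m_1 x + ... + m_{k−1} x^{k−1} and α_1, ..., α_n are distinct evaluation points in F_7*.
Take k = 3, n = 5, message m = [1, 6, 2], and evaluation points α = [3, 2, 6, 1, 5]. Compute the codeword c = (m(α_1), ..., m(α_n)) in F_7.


c = [2, 0, 4, 2, 4]

Message polynomial: m(x) = 1 + 6·x + 2·x^2 (mod 7).
For each evaluation point α_i, compute m(α_i) mod 7:
  α_1 = 3: Horner steps 2 → 5 → 2, so m(3) = 2.
  α_2 = 2: Horner steps 2 → 3 → 0, so m(2) = 0.
  α_3 = 6: Horner steps 2 → 4 → 4, so m(6) = 4.
  α_4 = 1: Horner steps 2 → 1 → 2, so m(1) = 2.
  α_5 = 5: Horner steps 2 → 2 → 4, so m(5) = 4.
Codeword c = [2, 0, 4, 2, 4] ∈ F_7^5.


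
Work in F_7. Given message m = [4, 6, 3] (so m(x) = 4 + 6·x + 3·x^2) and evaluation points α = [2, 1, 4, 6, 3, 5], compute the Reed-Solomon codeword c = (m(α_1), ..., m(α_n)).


c = [0, 6, 6, 1, 0, 4]

Message polynomial: m(x) = 4 + 6·x + 3·x^2 (mod 7).
For each evaluation point α_i, compute m(α_i) mod 7:
  α_1 = 2: Horner steps 3 → 5 → 0, so m(2) = 0.
  α_2 = 1: Horner steps 3 → 2 → 6, so m(1) = 6.
  α_3 = 4: Horner steps 3 → 4 → 6, so m(4) = 6.
  α_4 = 6: Horner steps 3 → 3 → 1, so m(6) = 1.
  α_5 = 3: Horner steps 3 → 1 → 0, so m(3) = 0.
  α_6 = 5: Horner steps 3 → 0 → 4, so m(5) = 4.
Codeword c = [0, 6, 6, 1, 0, 4] ∈ F_7^6.


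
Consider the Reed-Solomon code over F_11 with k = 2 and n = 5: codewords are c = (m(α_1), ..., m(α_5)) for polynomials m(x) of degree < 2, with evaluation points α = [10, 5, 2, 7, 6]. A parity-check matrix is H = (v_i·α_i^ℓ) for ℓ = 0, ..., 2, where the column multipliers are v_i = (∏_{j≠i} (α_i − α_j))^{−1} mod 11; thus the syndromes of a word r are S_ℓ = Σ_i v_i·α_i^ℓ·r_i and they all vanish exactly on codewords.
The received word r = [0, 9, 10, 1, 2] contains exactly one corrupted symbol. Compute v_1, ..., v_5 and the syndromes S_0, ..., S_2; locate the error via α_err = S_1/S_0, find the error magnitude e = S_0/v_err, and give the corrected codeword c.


S = (6, 3, 7), error at position 5, error magnitude e = 8, c = [0, 9, 10, 1, 5].

Step 1: column multipliers v_i = (∏_{j≠i}(α_i − α_j))^{−1} mod 11.
  i = 1 (α = 10): (10−5)(10−2)(10−7)(10−6) = 5·8·3·4 = 480 ≡ 7, so v_1 = 7^{−1} = 8 (mod 11).
  i = 2 (α = 5): (5−10)(5−2)(5−7)(5−6) = (−5)·3·(−2)·(−1) = −30 ≡ 3, so v_2 = 3^{−1} = 4 (mod 11).
  i = 3 (α = 2): (2−10)(2−5)(2−7)(2−6) = (−8)·(−3)·(−5)·(−4) = 480 ≡ 7, so v_3 = 7^{−1} = 8 (mod 11).
  i = 4 (α = 7): (7−10)(7−5)(7−2)(7−6) = (−3)·2·5·1 = −30 ≡ 3, so v_4 = 3^{−1} = 4 (mod 11).
  i = 5 (α = 6): (6−10)(6−5)(6−2)(6−7) = (−4)·1·4·(−1) = 16 ≡ 5, so v_5 = 5^{−1} = 9 (mod 11).
  v = [8, 4, 8, 4, 9].
Step 2: syndromes of r = [0, 9, 10, 1, 2] (all sums mod 11).
  S_0 = Σ v_i r_i = 8·0 + 4·9 + 8·10 + 4·1 + 9·2 = 138 ≡ 6.
  S_1 = Σ v_i α_i r_i = 8·10·0 + 4·5·9 + 8·2·10 + 4·7·1 + 9·6·2 = 476 ≡ 3.
  α_i^2 mod 11 = [1, 3, 4, 5, 3].
  S_2 = Σ v_i α_i^2 r_i = 8·1·0 + 4·3·9 + 8·4·10 + 4·5·1 + 9·3·2 = 502 ≡ 7.
  S = (6, 3, 7) ≠ 0, so r is not a codeword (an error is present).
Step 3: locate the error. For a single error e at position i, S_ℓ = v_i·e·α_i^ℓ, so α_err = S_1/S_0.
  S_0^{−1} = 6^{−1} = 2 (mod 11), so α_err = 3·2 = 6 ≡ 6 = α_5. Error position i = 5.
  Consistency check: S_2/S_1 = 7·4 = 28 ≡ 6 = α_err ✓ (single-error assumption holds).
Step 4: error magnitude e = S_0/v_5 = S_0·∏_{j≠5}(α_5 − α_j) = 6·5 = 30 ≡ 8 (mod 11).
Step 5: correct position 5: c_5 = r_5 − e = 2 − 8 ≡ 5 (mod 11). Hence c = [0, 9, 10, 1, 5].
  Check: interpolating c through the α_i gives m(x) = 7 + 7·x (degree < 2) with m(α_i) = c_i for every i, so c is indeed a codeword.


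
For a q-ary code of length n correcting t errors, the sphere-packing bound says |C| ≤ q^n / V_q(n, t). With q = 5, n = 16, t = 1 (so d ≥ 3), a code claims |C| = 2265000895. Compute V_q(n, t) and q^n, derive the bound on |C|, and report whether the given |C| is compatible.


V_q(n, t) = 65, q^n = 152587890625, Hamming bound = 2347506009, |C| = 2265000895 ≤ bound (satisfied).

Step 1: Compute V_q(n, t) = Σ_{j=0}^1 C(n, j) (q−1)^j.
  j = 0: C(16,0)·(4)^0 = 1·1 = 1.
  j = 1: C(16,1)·(4)^1 = 16·4 = 64.
  V_q(n, t) = 1 + 64 = 65.
Step 2: q^n = 5^16 = 152587890625.
Step 3: Hamming bound ⌊q^n / V_q(n,t)⌋ = ⌊152587890625/65⌋ = 2347506009.
Step 4: Compare |C| = 2265000895 to 2347506009: satisfied.
The claimed |C| lies below the Hamming bound.


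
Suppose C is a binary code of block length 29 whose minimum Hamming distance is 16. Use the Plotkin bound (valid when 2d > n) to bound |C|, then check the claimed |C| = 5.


Plotkin bound M ≤ 10; given |C| = 5 ≤ bound (satisfied).

Check applicability: 2d = 32, n = 29.
2d − n = 3 > 0, so Plotkin applies.
Compute d/(2d−n) = 16/3 ≈ 5.3333.
⌊d/(2d−n)⌋ = 5.
Plotkin bound: M ≤ 2·5 = 10.
Given |C| = 5, check: satisfied.
This |C| is below the Plotkin bound.


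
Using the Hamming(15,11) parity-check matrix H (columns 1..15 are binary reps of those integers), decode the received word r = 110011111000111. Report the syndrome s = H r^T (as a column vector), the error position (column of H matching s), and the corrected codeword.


s = (1, 0, 1, 0)^T, error position = 10, corrected codeword c = 110011111100111

Compute s = H r^T mod 2 one row at a time:
  s_1 = 1 + 1 + 0 + 0 + 0 + 1 + 1 + 1 = 5 ≡ 1 (mod 2).
  s_2 = 0 + 1 + 1 + 1 + 0 + 1 + 1 + 1 = 6 ≡ 0 (mod 2).
  s_3 = 1 + 0 + 1 + 1 + 0 + 0 + 1 + 1 = 5 ≡ 1 (mod 2).
  s_4 = 1 + 0 + 1 + 1 + 1 + 0 + 1 + 1 = 6 ≡ 0 (mod 2).
s = (1, 0, 1, 0)^T — this equals column 10 of H (binary 1010), so error is at position 10.
Correct: flip bit 10 of r = 110011111000111 to get c = 110011111100111.


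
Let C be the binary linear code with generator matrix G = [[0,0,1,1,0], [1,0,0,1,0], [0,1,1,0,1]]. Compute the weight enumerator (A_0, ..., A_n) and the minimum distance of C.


Weight distribution: A_0 = 1, A_2 = 3, A_3 = 3, A_5 = 1. Minimum distance d = 2.

Enumerate all 2^3 = 8 messages m ∈ F_2^3.
For each, compute codeword c = mG in F_2^5, then tally its weight.
  m = 000 → c = 00000, weight = 0.
  m = 100 → c = 00110, weight = 2.
  m = 010 → c = 10010, weight = 2.
  m = 110 → c = 10100, weight = 2.
  m = 001 → c = 01101, weight = 3.
  m = 101 → c = 01011, weight = 3.
  m = 011 → c = 11111, weight = 5.
  m = 111 → c = 11001, weight = 3.
Tally weights:
  weight 0: 1 codewords.
  weight 2: 3 codewords.
  weight 3: 3 codewords.
  weight 5: 1 codewords.
Minimum distance d = smallest w > 0 with A_w > 0 = 2.
Sanity: Σ A_w = 8 = 2^3 = 8 ✓.


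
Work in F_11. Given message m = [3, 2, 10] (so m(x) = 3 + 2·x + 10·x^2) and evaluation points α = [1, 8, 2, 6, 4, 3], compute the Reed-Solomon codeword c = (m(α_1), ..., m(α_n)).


c = [4, 10, 3, 1, 6, 0]

Message polynomial: m(x) = 3 + 2·x + 10·x^2 (mod 11).
For each evaluation point α_i, compute m(α_i) mod 11:
  α_1 = 1: Horner steps 10 → 1 → 4, so m(1) = 4.
  α_2 = 8: Horner steps 10 → 5 → 10, so m(8) = 10.
  α_3 = 2: Horner steps 10 → 0 → 3, so m(2) = 3.
  α_4 = 6: Horner steps 10 → 7 → 1, so m(6) = 1.
  α_5 = 4: Horner steps 10 → 9 → 6, so m(4) = 6.
  α_6 = 3: Horner steps 10 → 10 → 0, so m(3) = 0.
Codeword c = [4, 10, 3, 1, 6, 0] ∈ F_11^6.


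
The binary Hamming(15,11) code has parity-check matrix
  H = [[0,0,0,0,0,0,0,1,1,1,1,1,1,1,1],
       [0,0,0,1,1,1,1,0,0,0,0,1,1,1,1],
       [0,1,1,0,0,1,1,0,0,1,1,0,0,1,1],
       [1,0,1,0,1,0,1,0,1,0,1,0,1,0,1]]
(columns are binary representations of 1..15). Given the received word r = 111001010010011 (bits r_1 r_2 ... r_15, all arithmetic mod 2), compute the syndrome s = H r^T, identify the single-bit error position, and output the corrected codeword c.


s = (0, 1, 0, 0)^T, error position = 4, corrected codeword c = 111101010010011

Compute s = H r^T mod 2 one row at a time:
  s_1 = 1 + 0 + 0 + 1 + 0 + 0 + 1 + 1 = 4 ≡ 0 (mod 2).
  s_2 = 0 + 0 + 1 + 0 + 0 + 0 + 1 + 1 = 3 ≡ 1 (mod 2).
  s_3 = 1 + 1 + 1 + 0 + 0 + 1 + 1 + 1 = 6 ≡ 0 (mod 2).
  s_4 = 1 + 1 + 0 + 0 + 0 + 1 + 0 + 1 = 4 ≡ 0 (mod 2).
s = (0, 1, 0, 0)^T — this equals column 4 of H (binary 0100), so error is at position 4.
Correct: flip bit 4 of r = 111001010010011 to get c = 111101010010011.


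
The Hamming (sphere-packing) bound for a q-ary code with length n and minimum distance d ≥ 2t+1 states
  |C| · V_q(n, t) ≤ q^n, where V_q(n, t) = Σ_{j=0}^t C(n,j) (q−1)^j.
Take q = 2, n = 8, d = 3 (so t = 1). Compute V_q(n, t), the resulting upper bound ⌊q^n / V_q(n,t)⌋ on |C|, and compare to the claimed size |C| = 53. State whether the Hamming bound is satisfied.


V_q(n, t) = 9, q^n = 256, Hamming bound = 28, |C| = 53 > bound (violated).

Step 1: Compute V_q(n, t) = Σ_{j=0}^1 C(n, j) (q−1)^j.
  j = 0: C(8,0)·(1)^0 = 1·1 = 1.
  j = 1: C(8,1)·(1)^1 = 8·1 = 8.
  V_q(n, t) = 1 + 8 = 9.
Step 2: q^n = 2^8 = 256.
Step 3: Hamming bound ⌊q^n / V_q(n,t)⌋ = ⌊256/9⌋ = 28.
Step 4: Compare |C| = 53 to 28: violated.
The claimed |C| lies above the Hamming bound, so no 2-ary code of length 8 with d ≥ 3 can have 53 codewords.


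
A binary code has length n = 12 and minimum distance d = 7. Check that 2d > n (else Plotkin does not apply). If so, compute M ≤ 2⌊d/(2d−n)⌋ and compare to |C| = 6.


Plotkin bound M ≤ 6; given |C| = 6 ≤ bound (satisfied).

Check applicability: 2d = 14, n = 12.
2d − n = 2 > 0, so Plotkin applies.
Compute d/(2d−n) = 7/2 ≈ 3.5000.
⌊d/(2d−n)⌋ = 3.
Plotkin bound: M ≤ 2·3 = 6.
Given |C| = 6, check: satisfied.
This |C| is at the Plotkin bound.


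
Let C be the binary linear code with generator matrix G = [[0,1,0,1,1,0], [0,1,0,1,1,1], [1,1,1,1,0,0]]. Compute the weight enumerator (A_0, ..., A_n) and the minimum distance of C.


Weight distribution: A_0 = 1, A_1 = 1, A_3 = 2, A_4 = 3, A_5 = 1. Minimum distance d = 1.

Enumerate all 2^3 = 8 messages m ∈ F_2^3.
For each, compute codeword c = mG in F_2^6, then tally its weight.
  m = 000 → c = 000000, weight = 0.
  m = 100 → c = 010110, weight = 3.
  m = 010 → c = 010111, weight = 4.
  m = 110 → c = 000001, weight = 1.
  m = 001 → c = 111100, weight = 4.
  m = 101 → c = 101010, weight = 3.
  m = 011 → c = 101011, weight = 4.
  m = 111 → c = 111101, weight = 5.
Tally weights:
  weight 0: 1 codewords.
  weight 1: 1 codewords.
  weight 3: 2 codewords.
  weight 4: 3 codewords.
  weight 5: 1 codewords.
Minimum distance d = smallest w > 0 with A_w > 0 = 1.
Sanity: Σ A_w = 8 = 2^3 = 8 ✓.


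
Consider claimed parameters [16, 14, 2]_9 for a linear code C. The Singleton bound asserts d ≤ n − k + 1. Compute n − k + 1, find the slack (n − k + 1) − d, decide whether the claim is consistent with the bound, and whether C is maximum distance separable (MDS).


Singleton RHS = n − k + 1 = 3, slack = 1, bound satisfied, not MDS.

Singleton bound: d ≤ n − k + 1.
Here n = 16, k = 14, so n − k + 1 = 3.
Given d = 2, check d ≤ 3: YES.
Slack = (n − k + 1) − d = 1.
The code is NOT MDS (slack = 1 > 0).
Description: the claimed parameters are [16, 14, 2]_9; such a code would be non-MDS.


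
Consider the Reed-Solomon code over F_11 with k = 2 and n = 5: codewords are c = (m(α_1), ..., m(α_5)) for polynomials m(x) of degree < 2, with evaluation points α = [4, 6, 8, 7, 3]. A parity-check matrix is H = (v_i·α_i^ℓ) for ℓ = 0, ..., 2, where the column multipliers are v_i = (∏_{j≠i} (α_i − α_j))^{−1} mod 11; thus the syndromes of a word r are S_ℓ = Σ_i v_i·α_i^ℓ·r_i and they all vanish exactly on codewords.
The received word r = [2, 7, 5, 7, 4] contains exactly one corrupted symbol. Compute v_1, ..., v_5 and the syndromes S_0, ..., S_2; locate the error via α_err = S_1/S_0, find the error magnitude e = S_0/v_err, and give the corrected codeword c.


S = (9, 10, 5), error at position 2, error magnitude e = 9, c = [2, 9, 5, 7, 4].

Step 1: column multipliers v_i = (∏_{j≠i}(α_i − α_j))^{−1} mod 11.
  i = 1 (α = 4): (4−6)(4−8)(4−7)(4−3) = (−2)·(−4)·(−3)·1 = −24 ≡ 9, so v_1 = 9^{−1} = 5 (mod 11).
  i = 2 (α = 6): (6−4)(6−8)(6−7)(6−3) = 2·(−2)·(−1)·3 = 12 ≡ 1, so v_2 = 1^{−1} = 1 (mod 11).
  i = 3 (α = 8): (8−4)(8−6)(8−7)(8−3) = 4·2·1·5 = 40 ≡ 7, so v_3 = 7^{−1} = 8 (mod 11).
  i = 4 (α = 7): (7−4)(7−6)(7−8)(7−3) = 3·1·(−1)·4 = −12 ≡ 10, so v_4 = 10^{−1} = 10 (mod 11).
  i = 5 (α = 3): (3−4)(3−6)(3−8)(3−7) = (−1)·(−3)·(−5)·(−4) = 60 ≡ 5, so v_5 = 5^{−1} = 9 (mod 11).
  v = [5, 1, 8, 10, 9].
Step 2: syndromes of r = [2, 7, 5, 7, 4] (all sums mod 11).
  S_0 = Σ v_i r_i = 5·2 + 1·7 + 8·5 + 10·7 + 9·4 = 163 ≡ 9.
  S_1 = Σ v_i α_i r_i = 5·4·2 + 1·6·7 + 8·8·5 + 10·7·7 + 9·3·4 = 1000 ≡ 10.
  α_i^2 mod 11 = [5, 3, 9, 5, 9].
  S_2 = Σ v_i α_i^2 r_i = 5·5·2 + 1·3·7 + 8·9·5 + 10·5·7 + 9·9·4 = 1105 ≡ 5.
  S = (9, 10, 5) ≠ 0, so r is not a codeword (an error is present).
Step 3: locate the error. For a single error e at position i, S_ℓ = v_i·e·α_i^ℓ, so α_err = S_1/S_0.
  S_0^{−1} = 9^{−1} = 5 (mod 11), so α_err = 10·5 = 50 ≡ 6 = α_2. Error position i = 2.
  Consistency check: S_2/S_1 = 5·10 = 50 ≡ 6 = α_err ✓ (single-error assumption holds).
Step 4: error magnitude e = S_0/v_2 = S_0·∏_{j≠2}(α_2 − α_j) = 9·1 = 9 ≡ 9 (mod 11).
Step 5: correct position 2: c_2 = r_2 − e = 7 − 9 ≡ 9 (mod 11). Hence c = [2, 9, 5, 7, 4].
  Check: interpolating c through the α_i gives m(x) = 10 + 9·x (degree < 2) with m(α_i) = c_i for every i, so c is indeed a codeword.
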